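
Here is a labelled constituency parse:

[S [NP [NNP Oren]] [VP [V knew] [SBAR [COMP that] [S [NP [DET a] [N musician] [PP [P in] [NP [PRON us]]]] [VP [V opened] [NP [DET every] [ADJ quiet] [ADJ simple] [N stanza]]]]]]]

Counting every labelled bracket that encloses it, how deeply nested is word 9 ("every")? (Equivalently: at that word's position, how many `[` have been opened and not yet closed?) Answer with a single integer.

7

Path from the root down to the word: S → VP → SBAR → S → VP → NP → DET. That is 7 enclosing brackets.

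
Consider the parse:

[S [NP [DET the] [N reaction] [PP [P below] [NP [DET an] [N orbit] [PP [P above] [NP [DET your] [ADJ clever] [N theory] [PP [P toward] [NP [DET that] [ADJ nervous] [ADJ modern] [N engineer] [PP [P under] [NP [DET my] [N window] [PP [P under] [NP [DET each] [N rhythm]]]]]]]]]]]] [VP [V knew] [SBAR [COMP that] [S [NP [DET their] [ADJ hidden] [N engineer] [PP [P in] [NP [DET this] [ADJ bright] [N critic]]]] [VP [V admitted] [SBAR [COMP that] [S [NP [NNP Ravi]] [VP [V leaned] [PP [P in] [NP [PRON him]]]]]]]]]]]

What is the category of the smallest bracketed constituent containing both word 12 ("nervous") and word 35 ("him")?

S

The smallest bracket enclosing both words is [S the reaction below an orbit above your clever theory toward that nervous modern engineer under my window under each rhythm knew that their hidden engineer in this bright critic admitted that Ravi leaned in him], so the label is S.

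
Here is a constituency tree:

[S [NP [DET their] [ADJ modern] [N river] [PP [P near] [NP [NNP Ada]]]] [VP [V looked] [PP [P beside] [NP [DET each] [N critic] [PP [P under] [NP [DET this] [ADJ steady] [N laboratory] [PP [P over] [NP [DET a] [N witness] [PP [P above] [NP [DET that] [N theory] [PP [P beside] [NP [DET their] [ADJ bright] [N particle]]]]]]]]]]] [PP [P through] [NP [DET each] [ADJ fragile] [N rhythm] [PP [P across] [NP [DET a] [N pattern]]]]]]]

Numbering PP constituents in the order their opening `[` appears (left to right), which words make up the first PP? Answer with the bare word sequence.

near Ada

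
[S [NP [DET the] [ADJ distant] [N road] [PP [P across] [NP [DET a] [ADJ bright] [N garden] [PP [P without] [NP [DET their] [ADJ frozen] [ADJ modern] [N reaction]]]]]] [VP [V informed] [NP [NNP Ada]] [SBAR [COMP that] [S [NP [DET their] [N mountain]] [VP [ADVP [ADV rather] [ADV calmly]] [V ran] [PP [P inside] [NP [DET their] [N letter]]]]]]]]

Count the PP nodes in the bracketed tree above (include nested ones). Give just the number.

The PP constituents are: [PP across a bright garden without their frozen modern reaction]; [PP without their frozen modern reaction]; [PP inside their letter]. Total: 3.

3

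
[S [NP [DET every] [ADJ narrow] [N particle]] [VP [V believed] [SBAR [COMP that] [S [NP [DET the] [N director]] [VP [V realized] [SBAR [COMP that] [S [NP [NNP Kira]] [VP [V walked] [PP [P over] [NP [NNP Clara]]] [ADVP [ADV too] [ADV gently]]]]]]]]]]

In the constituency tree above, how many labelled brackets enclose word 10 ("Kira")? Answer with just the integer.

9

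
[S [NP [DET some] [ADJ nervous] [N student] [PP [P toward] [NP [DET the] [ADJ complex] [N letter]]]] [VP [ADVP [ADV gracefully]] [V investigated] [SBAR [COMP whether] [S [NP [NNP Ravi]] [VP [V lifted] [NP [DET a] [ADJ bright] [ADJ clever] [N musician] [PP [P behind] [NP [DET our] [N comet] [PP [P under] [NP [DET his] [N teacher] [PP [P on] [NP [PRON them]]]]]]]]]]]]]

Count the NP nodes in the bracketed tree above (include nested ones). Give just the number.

7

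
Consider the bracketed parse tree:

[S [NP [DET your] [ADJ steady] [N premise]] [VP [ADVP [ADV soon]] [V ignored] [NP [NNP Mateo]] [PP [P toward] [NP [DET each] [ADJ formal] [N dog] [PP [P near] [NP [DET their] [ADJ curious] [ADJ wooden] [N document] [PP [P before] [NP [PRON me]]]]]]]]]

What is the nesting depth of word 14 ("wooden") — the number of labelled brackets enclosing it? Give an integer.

7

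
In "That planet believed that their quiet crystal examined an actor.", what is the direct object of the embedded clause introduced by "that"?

an actor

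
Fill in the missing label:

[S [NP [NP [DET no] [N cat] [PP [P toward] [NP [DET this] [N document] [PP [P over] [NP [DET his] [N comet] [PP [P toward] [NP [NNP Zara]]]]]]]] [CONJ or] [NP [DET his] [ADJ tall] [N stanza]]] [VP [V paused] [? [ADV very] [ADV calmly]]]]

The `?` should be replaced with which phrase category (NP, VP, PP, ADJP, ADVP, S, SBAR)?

ADVP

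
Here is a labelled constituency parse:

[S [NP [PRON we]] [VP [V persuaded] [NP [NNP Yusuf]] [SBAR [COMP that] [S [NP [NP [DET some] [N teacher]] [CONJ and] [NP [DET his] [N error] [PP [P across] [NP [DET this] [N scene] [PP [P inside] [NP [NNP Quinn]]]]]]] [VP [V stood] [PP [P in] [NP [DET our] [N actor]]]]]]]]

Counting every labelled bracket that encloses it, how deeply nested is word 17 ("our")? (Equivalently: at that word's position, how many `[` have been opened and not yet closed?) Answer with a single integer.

8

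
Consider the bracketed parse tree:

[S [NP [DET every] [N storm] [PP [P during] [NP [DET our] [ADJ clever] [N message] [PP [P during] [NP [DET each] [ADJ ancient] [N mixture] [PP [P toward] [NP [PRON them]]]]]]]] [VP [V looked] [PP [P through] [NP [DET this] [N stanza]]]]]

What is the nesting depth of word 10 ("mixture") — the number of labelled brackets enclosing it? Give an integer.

Path from the root down to the word: S → NP → PP → NP → PP → NP → N. That is 7 enclosing brackets.

7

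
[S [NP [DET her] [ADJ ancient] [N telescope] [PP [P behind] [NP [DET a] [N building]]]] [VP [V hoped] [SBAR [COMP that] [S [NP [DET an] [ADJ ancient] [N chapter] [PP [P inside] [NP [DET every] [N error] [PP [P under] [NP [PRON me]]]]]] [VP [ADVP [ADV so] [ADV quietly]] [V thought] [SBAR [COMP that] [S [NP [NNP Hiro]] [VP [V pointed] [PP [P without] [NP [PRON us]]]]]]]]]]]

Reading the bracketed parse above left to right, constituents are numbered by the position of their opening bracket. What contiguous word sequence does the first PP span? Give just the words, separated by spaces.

behind a building

The PP opening brackets appear, in order, over: "behind a building"; "inside every error under me"; "under me"; "without us". The first one spans "behind a building".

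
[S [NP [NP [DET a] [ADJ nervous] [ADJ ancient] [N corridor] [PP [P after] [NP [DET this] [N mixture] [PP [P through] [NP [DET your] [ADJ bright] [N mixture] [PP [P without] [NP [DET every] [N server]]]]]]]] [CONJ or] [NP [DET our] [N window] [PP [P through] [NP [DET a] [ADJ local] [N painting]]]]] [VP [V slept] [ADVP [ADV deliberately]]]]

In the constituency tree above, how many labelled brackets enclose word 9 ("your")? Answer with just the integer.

Path from the root down to the word: S → NP → NP → PP → NP → PP → NP → DET. That is 8 enclosing brackets.

8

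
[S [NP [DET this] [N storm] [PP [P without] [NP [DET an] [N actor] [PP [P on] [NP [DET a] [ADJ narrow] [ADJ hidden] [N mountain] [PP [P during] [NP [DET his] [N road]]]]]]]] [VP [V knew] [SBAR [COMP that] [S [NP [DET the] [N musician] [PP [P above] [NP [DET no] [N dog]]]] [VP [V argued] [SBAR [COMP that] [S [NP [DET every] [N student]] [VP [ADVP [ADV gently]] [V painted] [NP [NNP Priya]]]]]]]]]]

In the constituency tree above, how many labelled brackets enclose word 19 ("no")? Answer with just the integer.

Path from the root down to the word: S → VP → SBAR → S → NP → PP → NP → DET. That is 8 enclosing brackets.

8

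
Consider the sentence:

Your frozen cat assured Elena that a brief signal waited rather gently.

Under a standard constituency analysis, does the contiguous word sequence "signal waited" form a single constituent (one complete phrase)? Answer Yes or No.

The sequence begins inside the noun phrase "a brief signal" and ends inside the verb phrase "waited rather gently"; it crosses a phrase boundary, so no single node in the tree spans exactly those words.

No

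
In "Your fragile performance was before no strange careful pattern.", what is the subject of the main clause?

your fragile performance

In the main clause the verb is "was"; the NP preceding it, "your fragile performance", is the subject.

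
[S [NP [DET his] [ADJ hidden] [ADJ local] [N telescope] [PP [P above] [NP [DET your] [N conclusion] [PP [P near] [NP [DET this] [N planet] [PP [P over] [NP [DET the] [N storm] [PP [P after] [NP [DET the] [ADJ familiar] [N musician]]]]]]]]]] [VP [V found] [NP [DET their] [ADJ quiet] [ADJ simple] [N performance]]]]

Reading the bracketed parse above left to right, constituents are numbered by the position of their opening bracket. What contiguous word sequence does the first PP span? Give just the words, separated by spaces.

In left-to-right order the PP constituents are "above your conclusion near this planet over the storm after the familiar musician"; "near this planet over the storm after the familiar musician"; "over the storm after the familiar musician"; "after the familiar musician". Number 1 is "above your conclusion near this planet over the storm after the familiar musician".

above your conclusion near this planet over the storm after the familiar musician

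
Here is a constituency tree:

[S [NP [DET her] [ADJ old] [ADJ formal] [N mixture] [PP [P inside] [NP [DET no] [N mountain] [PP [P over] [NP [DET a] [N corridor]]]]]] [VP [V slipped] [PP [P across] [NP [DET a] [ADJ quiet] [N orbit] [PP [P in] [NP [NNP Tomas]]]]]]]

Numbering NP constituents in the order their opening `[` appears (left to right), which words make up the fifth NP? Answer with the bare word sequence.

Tomas

The NP opening brackets appear, in order, over: "her old formal mixture inside no mountain over a corridor"; "no mountain over a corridor"; "a corridor"; "a quiet orbit in Tomas"; "Tomas". The fifth one spans "Tomas".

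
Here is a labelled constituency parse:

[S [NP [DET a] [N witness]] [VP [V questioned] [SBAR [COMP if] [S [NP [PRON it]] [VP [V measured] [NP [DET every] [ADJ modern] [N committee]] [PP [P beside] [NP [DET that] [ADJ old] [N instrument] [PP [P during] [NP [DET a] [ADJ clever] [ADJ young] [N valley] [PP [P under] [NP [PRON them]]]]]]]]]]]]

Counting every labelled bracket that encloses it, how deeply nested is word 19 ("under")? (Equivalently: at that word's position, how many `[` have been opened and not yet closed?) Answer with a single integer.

Path from the root down to the word: S → VP → SBAR → S → VP → PP → NP → PP → NP → PP → P. That is 11 enclosing brackets.

11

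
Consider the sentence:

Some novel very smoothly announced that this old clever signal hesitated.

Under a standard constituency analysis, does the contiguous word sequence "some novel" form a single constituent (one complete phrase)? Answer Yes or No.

Yes

These words form the whole noun phrase headed by "novel", so yes — one constituent.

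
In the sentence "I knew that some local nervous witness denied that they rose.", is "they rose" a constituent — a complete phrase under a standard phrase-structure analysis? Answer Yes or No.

The sequence corresponds to a single S node — the clause "they rose".

Yes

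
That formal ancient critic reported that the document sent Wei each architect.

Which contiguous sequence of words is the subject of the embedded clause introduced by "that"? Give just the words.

"the document" is the NP that combines with the VP headed by "sent" to form the embedded clause introduced by "that" — the subject.

the document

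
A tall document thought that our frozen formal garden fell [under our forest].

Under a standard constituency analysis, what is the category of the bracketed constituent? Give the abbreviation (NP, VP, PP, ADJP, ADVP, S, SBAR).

PP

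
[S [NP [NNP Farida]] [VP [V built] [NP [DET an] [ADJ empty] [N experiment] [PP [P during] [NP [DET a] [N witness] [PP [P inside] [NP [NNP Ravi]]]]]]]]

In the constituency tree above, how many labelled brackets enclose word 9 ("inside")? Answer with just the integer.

7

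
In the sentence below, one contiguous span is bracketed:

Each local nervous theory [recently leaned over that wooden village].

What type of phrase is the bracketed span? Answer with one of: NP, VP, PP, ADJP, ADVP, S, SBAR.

VP

The bracketed span "recently leaned over that wooden village" is headed by "leaned", making it a verb phrase (VP).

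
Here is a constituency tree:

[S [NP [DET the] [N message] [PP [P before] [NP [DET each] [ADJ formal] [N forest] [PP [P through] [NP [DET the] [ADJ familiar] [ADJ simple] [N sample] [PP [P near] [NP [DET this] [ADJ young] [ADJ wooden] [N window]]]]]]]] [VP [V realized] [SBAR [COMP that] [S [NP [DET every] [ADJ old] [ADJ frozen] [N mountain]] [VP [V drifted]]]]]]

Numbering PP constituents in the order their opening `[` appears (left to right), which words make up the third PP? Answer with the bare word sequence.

near this young wooden window

In left-to-right order the PP constituents are "before each formal forest through the familiar simple sample near this young wooden window"; "through the familiar simple sample near this young wooden window"; "near this young wooden window". Number 3 is "near this young wooden window".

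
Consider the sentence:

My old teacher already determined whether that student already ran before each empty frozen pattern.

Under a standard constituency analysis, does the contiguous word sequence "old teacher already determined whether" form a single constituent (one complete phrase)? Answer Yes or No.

"old" belongs to the noun phrase "my old teacher" while "whether" belongs to the verb phrase "already determined whether that student already ran before each empty frozen pattern"; a span that runs across that boundary is not a single phrase.

No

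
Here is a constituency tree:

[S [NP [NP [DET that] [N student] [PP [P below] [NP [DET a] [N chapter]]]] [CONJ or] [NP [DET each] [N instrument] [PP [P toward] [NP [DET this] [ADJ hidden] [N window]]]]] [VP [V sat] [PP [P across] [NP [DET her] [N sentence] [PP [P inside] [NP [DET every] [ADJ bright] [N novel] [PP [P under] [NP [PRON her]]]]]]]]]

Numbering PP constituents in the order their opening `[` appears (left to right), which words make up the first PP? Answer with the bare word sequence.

Opening `[PP` markers occur at word positions 3, 9, 14, 17, 21; the first of these opens the constituent [PP below a chapter].

below a chapter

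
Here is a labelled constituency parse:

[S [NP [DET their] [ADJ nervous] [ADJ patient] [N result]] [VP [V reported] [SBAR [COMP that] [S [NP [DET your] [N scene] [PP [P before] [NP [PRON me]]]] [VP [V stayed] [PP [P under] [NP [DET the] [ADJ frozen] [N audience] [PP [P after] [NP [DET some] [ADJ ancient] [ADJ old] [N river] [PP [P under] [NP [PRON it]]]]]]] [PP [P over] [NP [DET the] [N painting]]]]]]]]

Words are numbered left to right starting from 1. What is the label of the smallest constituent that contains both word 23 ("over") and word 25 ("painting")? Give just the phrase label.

PP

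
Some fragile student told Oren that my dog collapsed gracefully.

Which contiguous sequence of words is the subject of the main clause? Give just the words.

some fragile student

The subject of the main clause is the NP immediately before the verb "told": "some fragile student".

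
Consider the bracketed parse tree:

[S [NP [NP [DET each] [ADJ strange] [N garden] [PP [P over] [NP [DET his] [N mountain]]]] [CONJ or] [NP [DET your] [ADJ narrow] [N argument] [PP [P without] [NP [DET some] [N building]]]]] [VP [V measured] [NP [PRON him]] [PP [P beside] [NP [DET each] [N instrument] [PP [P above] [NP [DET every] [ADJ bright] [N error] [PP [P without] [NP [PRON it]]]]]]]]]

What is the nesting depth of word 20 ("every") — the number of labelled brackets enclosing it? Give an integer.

Path from the root down to the word: S → VP → PP → NP → PP → NP → DET. That is 7 enclosing brackets.

7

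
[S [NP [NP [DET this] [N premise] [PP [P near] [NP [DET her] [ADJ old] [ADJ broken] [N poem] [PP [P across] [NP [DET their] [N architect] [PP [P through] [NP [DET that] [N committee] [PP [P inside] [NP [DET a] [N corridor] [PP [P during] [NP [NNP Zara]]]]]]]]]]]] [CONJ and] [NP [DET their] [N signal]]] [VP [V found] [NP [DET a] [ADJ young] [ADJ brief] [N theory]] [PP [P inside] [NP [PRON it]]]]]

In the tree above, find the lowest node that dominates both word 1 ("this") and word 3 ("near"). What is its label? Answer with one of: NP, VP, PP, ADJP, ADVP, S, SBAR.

NP

The smallest bracket enclosing both words is [NP this premise near her old broken poem across their architect through that committee inside a corridor during Zara], so the label is NP.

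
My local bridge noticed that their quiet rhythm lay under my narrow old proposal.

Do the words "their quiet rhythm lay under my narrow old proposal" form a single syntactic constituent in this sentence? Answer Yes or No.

"their quiet rhythm lay under my narrow old proposal" is exactly the clause [S their quiet rhythm lay under my narrow old proposal], a complete constituent.

Yes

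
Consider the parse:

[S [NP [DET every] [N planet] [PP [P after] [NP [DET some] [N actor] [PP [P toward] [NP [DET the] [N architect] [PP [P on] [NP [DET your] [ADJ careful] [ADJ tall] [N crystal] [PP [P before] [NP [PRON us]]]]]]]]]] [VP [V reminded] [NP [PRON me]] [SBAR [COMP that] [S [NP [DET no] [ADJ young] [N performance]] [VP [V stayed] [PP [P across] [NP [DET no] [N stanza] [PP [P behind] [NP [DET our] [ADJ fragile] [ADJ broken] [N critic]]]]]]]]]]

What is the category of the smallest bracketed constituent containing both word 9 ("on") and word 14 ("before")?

The smallest bracket enclosing both words is [PP on your careful tall crystal before us], so the label is PP.

PP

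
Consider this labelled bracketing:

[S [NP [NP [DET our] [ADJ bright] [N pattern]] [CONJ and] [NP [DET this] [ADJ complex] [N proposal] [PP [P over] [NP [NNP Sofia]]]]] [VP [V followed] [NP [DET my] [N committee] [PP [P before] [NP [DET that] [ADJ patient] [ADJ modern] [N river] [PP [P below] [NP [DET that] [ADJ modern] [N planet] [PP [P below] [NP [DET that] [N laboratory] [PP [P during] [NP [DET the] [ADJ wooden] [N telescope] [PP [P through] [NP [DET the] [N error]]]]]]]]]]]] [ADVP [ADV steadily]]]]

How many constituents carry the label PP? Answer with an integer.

Scanning left to right, an opening `[PP` appears at word positions 8, 13, 18, 22, 25, 29 — 6 in total.

6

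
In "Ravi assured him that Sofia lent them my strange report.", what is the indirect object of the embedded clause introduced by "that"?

The verb of the embedded clause introduced by "that" is "lent"; its indirect object is the NP "them".

them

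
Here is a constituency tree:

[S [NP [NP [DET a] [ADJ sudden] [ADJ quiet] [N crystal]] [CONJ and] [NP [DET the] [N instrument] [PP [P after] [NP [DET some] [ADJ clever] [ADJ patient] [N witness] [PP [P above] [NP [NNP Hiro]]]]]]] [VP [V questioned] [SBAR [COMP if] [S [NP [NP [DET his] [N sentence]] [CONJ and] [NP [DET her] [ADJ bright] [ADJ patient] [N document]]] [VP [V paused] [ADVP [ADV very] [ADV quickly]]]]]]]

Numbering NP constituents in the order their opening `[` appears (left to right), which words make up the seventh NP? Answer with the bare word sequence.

his sentence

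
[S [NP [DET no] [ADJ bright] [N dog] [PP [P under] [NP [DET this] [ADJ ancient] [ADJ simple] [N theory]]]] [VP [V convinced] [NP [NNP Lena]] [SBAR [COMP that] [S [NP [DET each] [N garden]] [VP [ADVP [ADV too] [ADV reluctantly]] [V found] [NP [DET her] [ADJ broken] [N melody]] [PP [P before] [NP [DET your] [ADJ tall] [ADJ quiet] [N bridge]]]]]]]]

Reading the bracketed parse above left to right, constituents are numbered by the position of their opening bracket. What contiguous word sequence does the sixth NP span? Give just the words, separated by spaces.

your tall quiet bridge

Opening `[NP` markers occur at word positions 1, 5, 10, 12, 17, 21; the sixth of these opens the constituent [NP your tall quiet bridge].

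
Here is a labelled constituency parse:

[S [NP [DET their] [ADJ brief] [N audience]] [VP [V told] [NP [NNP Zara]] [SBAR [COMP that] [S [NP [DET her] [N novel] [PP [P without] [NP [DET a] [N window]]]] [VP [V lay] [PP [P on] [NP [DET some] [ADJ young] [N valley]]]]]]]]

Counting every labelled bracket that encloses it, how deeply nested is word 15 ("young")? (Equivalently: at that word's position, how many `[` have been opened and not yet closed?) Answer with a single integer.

8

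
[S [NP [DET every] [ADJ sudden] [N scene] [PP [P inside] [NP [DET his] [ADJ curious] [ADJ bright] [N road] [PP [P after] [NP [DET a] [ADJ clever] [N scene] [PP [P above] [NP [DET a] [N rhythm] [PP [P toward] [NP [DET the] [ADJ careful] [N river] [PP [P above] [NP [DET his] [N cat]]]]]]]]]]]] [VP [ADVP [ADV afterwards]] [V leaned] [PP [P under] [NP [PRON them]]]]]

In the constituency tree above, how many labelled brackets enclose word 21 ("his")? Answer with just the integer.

13

Counting open brackets not yet closed at "his": [S [NP [PP [NP [PP [NP [PP [NP [PP [NP [PP [NP [DET = 13.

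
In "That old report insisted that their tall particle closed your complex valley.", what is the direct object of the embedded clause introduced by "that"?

The verb of the embedded clause introduced by "that" is "closed"; its direct object is the NP "your complex valley".

your complex valley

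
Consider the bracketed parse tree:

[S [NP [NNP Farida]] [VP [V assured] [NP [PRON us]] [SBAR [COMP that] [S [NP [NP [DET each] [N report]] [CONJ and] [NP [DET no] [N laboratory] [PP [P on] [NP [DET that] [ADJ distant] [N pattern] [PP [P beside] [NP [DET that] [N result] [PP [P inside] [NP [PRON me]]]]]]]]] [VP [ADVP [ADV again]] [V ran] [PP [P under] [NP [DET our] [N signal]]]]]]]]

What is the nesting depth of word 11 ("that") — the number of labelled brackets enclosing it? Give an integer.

The word sits inside DET, which is inside NP, inside PP, inside NP, inside NP, inside S, inside SBAR, inside VP, inside S — 9 brackets in all.

9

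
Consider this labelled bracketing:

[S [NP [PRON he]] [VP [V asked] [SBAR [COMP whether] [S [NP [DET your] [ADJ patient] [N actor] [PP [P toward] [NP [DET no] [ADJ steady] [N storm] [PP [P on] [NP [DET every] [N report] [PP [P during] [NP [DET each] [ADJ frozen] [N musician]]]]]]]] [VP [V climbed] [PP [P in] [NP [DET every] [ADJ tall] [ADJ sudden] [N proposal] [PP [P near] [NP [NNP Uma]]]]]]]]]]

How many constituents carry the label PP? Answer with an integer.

The PP constituents are: [PP toward no steady storm on every report during each frozen musician]; [PP on every report during each frozen musician]; [PP during each frozen musician]; [PP in every tall sudden proposal near Uma]; [PP near Uma]. Total: 5.

5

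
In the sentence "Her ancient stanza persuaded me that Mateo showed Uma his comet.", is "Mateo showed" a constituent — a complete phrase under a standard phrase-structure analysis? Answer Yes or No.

The sequence begins inside the noun phrase "Mateo" and ends inside the verb phrase "showed Uma his comet"; it crosses a phrase boundary, so no single node in the tree spans exactly those words.

No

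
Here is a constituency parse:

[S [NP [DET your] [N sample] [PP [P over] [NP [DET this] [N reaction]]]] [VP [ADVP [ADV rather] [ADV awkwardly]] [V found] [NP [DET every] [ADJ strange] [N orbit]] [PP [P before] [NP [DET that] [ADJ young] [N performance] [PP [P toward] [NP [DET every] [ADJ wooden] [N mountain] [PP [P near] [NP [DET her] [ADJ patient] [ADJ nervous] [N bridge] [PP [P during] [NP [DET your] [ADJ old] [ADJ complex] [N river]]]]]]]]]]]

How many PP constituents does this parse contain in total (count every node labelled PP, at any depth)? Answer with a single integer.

The PP constituents are: [PP over this reaction]; [PP before that young performance toward every wooden mountain near her patient nervous bridge during your old complex river]; [PP toward every wooden mountain near her patient nervous bridge during your old complex river]; [PP near her patient nervous bridge during your old complex river]; [PP during your old complex river]. Total: 5.

5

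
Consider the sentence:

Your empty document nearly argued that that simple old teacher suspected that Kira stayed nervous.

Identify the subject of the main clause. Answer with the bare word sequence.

your empty document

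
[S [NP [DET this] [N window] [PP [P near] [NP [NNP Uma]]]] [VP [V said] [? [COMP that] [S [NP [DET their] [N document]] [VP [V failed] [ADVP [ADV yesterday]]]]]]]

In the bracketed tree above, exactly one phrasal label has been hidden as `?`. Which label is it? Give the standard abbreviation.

SBAR

The `?` node immediately contains: COMP 'that', S. That is the internal structure of a subordinate clause, so the label is SBAR.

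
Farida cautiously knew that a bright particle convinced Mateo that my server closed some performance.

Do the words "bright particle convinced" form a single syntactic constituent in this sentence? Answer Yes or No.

No

The sequence begins inside the noun phrase "a bright particle" and ends inside the verb phrase "convinced Mateo that my server closed some performance"; it crosses a phrase boundary, so no single node in the tree spans exactly those words.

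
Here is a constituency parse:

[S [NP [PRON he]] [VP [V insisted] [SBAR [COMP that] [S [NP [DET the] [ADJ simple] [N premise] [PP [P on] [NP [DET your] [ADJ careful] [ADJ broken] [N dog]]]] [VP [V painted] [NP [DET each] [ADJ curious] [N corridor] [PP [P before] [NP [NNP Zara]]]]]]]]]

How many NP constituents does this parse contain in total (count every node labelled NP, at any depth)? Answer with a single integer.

5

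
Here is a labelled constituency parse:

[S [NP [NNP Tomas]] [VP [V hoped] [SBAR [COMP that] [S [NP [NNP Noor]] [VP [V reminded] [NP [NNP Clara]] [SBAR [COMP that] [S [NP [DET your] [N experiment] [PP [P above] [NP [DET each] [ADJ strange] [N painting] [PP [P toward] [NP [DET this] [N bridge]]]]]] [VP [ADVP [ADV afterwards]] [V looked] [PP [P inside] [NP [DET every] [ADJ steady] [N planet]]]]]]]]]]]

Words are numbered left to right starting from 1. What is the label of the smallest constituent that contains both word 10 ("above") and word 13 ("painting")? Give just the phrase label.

Word 10 lies under S → VP → SBAR → S → VP → SBAR → S → NP → PP → P; word 13 lies under S → VP → SBAR → S → VP → SBAR → S → NP → PP → NP → N. The lowest shared node is the PP.

PP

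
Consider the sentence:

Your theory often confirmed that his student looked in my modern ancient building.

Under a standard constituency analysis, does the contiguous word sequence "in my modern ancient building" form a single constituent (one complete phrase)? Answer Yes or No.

Yes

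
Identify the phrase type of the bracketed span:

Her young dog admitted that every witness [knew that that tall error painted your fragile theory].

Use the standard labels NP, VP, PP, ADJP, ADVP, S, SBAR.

VP

The bracketed span "knew that that tall error painted your fragile theory" is headed by "knew", making it a verb phrase (VP).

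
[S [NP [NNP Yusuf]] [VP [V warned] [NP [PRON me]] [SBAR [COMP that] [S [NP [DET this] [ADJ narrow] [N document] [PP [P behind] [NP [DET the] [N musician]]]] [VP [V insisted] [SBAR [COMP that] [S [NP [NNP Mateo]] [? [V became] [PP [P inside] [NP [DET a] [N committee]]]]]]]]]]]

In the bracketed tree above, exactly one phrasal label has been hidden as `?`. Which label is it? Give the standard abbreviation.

VP

The `?` node immediately contains: V 'became', PP. That is the internal structure of a verb phrase, so the label is VP.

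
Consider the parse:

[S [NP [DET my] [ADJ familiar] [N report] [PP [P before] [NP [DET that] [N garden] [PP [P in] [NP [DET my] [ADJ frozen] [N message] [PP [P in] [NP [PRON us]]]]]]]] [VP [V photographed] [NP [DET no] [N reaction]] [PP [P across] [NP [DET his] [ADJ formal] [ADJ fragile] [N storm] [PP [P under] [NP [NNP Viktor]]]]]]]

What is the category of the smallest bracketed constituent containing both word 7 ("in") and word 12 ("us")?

The smallest bracket enclosing both words is [PP in my frozen message in us], so the label is PP.

PP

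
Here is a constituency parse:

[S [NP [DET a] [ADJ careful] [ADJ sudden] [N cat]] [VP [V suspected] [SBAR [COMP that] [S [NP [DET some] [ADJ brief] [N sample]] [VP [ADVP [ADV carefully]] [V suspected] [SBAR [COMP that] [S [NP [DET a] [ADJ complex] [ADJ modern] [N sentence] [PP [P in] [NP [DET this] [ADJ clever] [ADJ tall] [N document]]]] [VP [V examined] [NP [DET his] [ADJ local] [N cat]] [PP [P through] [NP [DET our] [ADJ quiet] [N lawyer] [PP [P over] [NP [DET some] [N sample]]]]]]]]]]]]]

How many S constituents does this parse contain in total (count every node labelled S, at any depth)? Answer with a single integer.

3

Scanning left to right, an opening `[S` appears at word positions 1, 7, 13 — 3 in total.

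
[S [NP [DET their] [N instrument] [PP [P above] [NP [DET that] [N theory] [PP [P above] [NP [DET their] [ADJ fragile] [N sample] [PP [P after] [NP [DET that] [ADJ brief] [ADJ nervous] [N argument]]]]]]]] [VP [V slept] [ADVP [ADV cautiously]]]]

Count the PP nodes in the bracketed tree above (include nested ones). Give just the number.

Scanning left to right, an opening `[PP` appears at word positions 3, 6, 10 — 3 in total.

3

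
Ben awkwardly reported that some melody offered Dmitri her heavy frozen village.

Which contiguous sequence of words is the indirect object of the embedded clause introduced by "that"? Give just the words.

"offered" heads the VP of the embedded clause introduced by "that", and "Dmitri" is its indirect object.

Dmitri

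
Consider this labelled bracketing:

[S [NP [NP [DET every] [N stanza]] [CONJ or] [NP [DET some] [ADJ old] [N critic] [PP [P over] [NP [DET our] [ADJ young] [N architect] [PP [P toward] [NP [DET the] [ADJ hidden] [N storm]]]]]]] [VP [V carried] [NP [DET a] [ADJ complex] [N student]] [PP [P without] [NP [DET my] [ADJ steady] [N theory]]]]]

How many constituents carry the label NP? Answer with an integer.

7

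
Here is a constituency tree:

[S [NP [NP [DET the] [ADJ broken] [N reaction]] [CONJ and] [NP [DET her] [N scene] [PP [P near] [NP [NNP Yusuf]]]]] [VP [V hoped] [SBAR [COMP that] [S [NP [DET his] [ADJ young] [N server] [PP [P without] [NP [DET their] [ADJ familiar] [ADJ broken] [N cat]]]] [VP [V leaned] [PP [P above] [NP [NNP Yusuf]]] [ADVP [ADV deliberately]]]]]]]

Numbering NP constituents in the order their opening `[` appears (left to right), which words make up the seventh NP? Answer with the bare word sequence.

Yusuf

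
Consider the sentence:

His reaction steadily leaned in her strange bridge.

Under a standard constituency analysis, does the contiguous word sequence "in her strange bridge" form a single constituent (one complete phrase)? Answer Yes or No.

Yes

The sequence corresponds to a single PP node — the prepositional phrase "in her strange bridge".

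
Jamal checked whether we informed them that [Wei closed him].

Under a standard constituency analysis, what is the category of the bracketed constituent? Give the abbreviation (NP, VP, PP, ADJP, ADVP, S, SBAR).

S

"closed" is the head of the bracketed span, so the span is a clause: S.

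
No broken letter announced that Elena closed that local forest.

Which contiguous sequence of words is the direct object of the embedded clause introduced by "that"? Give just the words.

"closed" heads the VP of the embedded clause introduced by "that", and "that local forest" is its direct object.

that local forest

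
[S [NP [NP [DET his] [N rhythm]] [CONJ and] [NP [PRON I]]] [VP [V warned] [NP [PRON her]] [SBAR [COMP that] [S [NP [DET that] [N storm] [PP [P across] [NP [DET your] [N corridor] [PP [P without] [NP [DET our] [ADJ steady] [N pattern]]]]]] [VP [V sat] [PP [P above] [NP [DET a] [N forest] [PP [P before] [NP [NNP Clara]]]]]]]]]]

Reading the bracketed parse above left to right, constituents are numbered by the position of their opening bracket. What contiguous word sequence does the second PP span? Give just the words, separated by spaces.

Opening `[PP` markers occur at word positions 10, 13, 18, 21; the second of these opens the constituent [PP without our steady pattern].

without our steady pattern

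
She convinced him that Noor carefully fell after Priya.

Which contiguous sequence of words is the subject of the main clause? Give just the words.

she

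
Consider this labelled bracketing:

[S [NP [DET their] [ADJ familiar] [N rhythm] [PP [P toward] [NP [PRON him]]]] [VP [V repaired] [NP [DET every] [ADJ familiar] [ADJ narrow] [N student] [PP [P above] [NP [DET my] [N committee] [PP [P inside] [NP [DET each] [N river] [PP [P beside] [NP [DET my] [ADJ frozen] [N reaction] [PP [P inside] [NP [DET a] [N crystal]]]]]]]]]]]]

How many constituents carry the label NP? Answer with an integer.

7

The NP constituents are: [NP their familiar rhythm toward him]; [NP him]; [NP every familiar narrow student above my committee inside each river beside my frozen reaction inside a crystal]; [NP my committee inside each river beside my frozen reaction inside a crystal]; [NP each river beside my frozen reaction inside a crystal]; [NP my frozen reaction inside a crystal] …. Total: 7.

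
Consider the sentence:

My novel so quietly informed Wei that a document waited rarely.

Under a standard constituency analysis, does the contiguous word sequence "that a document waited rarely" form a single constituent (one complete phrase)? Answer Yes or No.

Yes

The sequence corresponds to a single SBAR node — the subordinate clause "that a document waited rarely".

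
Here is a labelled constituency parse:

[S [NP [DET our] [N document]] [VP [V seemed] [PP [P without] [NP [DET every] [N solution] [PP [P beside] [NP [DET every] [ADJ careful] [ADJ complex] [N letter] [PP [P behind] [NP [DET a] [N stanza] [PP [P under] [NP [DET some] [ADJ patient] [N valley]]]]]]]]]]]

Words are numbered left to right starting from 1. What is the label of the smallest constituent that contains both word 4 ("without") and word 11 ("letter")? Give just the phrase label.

PP

The smallest bracket enclosing both words is [PP without every solution beside every careful complex letter behind a stanza under some patient valley], so the label is PP.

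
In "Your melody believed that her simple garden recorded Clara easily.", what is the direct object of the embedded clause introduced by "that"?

Within the embedded clause introduced by "that", the direct object of "recorded" is "Clara".

Clara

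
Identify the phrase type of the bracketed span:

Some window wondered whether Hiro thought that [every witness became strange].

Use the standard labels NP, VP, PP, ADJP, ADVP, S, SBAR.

S

The bracketed span "every witness became strange" is headed by "became", making it a clause (S).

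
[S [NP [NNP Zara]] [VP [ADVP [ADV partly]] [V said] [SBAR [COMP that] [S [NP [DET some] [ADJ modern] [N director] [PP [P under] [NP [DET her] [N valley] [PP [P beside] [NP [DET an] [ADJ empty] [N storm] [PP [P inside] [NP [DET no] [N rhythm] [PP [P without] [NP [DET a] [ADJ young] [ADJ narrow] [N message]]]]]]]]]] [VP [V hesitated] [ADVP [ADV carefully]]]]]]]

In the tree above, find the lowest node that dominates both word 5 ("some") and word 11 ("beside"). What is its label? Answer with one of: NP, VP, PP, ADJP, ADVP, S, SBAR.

NP

The smallest bracket enclosing both words is [NP some modern director under her valley beside an empty storm inside no rhythm without a young narrow message], so the label is NP.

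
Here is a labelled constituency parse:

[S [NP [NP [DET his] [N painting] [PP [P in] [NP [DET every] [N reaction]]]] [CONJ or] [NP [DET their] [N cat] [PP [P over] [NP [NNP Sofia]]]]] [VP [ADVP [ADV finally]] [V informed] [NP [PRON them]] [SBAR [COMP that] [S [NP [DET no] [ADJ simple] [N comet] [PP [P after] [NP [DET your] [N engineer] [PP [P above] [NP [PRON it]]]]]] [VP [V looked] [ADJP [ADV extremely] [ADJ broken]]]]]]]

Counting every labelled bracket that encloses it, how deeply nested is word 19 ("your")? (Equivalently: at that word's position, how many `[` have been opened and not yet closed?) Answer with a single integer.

8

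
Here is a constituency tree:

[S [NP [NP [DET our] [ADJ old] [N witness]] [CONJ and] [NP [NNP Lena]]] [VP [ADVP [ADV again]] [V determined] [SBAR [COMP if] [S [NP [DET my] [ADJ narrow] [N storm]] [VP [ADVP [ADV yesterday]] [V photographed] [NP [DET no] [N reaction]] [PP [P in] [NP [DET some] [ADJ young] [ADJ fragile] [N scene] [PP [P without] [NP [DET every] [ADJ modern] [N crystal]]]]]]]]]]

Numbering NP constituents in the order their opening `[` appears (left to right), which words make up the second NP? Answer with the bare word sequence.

our old witness

Opening `[NP` markers occur at word positions 1, 1, 5, 9, 14, 17, 22; the second of these opens the constituent [NP our old witness].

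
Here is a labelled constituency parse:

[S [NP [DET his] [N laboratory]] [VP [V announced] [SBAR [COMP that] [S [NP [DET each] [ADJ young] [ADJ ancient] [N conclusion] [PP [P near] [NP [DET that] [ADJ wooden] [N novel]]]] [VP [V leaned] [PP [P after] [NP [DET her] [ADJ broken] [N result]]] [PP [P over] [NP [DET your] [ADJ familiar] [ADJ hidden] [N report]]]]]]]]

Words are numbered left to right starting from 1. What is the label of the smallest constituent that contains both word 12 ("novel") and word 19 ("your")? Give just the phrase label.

Word 12 lies under S → VP → SBAR → S → NP → PP → NP → N; word 19 lies under S → VP → SBAR → S → VP → PP → NP → DET. The lowest shared node is the S.

S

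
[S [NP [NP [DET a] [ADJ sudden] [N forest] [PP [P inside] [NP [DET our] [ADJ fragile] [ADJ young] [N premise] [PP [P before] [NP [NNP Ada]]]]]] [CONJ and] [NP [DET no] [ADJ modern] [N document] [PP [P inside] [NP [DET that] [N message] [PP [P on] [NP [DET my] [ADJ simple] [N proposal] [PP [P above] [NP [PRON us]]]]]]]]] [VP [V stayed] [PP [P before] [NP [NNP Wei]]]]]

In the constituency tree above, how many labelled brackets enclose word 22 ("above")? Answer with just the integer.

9

Path from the root down to the word: S → NP → NP → PP → NP → PP → NP → PP → P. That is 9 enclosing brackets.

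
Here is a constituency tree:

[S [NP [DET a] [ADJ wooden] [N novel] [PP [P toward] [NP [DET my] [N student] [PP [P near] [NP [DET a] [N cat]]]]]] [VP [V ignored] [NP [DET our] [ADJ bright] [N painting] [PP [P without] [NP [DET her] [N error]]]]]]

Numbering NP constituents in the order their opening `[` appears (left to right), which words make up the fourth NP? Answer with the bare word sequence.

our bright painting without her error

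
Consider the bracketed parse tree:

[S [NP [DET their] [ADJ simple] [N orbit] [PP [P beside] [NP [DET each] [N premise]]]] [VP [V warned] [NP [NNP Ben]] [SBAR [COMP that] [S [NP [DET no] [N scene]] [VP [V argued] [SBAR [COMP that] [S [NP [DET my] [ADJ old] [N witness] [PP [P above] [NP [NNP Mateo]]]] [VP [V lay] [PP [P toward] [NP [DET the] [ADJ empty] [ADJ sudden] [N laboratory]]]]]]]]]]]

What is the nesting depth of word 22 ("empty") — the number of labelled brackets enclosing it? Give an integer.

Path from the root down to the word: S → VP → SBAR → S → VP → SBAR → S → VP → PP → NP → ADJ. That is 11 enclosing brackets.

11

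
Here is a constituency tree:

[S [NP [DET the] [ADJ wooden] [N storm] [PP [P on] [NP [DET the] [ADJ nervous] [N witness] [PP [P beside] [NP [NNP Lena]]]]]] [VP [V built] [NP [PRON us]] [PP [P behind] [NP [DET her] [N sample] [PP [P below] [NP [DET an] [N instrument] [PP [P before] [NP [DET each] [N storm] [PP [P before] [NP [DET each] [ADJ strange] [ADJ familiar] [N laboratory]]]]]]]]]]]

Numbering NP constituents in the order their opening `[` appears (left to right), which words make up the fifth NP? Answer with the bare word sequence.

her sample below an instrument before each storm before each strange familiar laboratory

In left-to-right order the NP constituents are "the wooden storm on the nervous witness beside Lena"; "the nervous witness beside Lena"; "Lena"; "us"; "her sample below an instrument before each storm before each strange familiar laboratory"; "an instrument before each storm before each strange familiar laboratory"; "each storm before each strange familiar laboratory"; "each strange familiar laboratory". Number 5 is "her sample below an instrument before each storm before each strange familiar laboratory".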